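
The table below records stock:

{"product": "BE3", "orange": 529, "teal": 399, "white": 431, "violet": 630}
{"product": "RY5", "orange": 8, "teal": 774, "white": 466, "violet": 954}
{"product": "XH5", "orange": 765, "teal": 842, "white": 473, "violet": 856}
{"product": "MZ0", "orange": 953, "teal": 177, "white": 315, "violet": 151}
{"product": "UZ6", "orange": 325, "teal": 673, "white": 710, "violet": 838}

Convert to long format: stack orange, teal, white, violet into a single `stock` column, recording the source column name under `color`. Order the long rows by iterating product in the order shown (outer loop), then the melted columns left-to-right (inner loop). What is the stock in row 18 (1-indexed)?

20 rows total (5 × 4). Row 18: index ⌊(18-1)/4⌋ = 4 into product → UZ6; (18-1) mod 4 = 1 into the melted columns → teal.
So row 18 is (UZ6, teal, 673); stock = 673.

673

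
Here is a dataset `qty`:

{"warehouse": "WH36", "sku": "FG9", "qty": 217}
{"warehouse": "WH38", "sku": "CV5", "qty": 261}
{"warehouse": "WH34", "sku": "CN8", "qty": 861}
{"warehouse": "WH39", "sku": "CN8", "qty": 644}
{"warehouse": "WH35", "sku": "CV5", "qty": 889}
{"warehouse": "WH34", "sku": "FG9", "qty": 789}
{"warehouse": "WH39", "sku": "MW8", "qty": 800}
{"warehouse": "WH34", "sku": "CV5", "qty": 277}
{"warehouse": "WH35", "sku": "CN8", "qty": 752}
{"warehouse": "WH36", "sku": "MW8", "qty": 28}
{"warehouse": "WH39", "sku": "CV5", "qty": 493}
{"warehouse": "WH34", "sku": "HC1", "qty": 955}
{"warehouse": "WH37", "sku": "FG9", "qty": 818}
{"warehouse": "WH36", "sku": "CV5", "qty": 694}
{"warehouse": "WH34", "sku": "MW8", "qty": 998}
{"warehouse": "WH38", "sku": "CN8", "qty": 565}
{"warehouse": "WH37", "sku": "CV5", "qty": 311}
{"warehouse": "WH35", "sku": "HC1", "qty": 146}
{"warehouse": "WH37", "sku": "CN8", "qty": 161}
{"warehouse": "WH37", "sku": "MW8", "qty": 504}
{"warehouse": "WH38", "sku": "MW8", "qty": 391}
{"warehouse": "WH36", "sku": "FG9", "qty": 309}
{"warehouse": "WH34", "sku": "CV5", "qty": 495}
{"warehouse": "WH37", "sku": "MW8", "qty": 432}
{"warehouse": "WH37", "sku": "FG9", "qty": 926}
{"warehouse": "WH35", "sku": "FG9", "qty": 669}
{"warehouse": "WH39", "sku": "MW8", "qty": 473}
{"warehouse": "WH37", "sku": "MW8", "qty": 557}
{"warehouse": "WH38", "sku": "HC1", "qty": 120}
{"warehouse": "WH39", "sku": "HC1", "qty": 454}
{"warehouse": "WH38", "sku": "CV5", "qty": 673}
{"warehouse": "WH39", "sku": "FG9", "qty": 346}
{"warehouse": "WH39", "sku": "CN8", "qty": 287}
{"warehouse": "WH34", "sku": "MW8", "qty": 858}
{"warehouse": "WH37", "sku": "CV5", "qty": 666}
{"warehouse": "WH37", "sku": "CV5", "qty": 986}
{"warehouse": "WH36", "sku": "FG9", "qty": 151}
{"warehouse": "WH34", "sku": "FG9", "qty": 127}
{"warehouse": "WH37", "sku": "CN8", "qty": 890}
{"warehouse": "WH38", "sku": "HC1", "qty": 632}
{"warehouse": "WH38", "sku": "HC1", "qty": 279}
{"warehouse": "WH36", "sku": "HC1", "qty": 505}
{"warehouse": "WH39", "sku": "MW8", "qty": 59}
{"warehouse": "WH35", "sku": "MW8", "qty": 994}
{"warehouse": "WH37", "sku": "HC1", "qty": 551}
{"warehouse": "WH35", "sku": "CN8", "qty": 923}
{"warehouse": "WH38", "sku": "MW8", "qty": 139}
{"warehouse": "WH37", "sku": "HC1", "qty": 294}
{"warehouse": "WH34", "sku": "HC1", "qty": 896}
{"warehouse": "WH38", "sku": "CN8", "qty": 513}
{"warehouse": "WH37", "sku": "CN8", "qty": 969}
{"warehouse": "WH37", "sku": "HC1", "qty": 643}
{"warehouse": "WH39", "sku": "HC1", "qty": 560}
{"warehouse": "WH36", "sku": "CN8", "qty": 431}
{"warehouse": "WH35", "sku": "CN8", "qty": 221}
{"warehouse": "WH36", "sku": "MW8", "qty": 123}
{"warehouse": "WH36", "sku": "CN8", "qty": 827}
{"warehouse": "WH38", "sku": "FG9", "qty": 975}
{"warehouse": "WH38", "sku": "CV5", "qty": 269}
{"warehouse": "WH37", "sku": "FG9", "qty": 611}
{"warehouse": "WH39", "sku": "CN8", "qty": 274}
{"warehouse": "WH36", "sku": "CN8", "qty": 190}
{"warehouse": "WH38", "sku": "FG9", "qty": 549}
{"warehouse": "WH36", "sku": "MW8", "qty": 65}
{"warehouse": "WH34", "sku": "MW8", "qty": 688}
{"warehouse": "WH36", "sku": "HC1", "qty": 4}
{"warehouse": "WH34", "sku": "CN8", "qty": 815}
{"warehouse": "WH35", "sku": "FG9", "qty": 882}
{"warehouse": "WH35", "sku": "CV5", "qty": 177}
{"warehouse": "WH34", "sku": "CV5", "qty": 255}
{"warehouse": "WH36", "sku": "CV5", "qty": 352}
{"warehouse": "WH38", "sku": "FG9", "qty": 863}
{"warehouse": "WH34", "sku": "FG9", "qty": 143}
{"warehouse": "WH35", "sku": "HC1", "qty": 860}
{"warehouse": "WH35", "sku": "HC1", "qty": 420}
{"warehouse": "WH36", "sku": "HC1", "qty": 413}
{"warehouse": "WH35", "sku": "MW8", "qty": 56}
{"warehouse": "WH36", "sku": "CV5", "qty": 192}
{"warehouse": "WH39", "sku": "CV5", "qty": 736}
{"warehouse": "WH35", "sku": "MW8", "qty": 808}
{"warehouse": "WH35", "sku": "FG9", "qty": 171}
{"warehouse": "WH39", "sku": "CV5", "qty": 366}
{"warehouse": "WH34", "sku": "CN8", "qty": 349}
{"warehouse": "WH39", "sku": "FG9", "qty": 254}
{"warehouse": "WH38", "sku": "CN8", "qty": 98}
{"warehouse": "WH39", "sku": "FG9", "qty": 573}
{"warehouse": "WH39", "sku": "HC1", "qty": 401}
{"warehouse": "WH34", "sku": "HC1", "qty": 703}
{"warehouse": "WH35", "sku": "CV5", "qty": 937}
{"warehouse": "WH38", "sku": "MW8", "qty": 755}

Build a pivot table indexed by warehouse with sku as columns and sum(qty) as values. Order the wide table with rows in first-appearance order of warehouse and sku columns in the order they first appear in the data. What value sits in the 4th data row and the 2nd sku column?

1595

With rows in first-appearance order of warehouse, row 4 is warehouse=WH39. sku columns in first-appearance order: FG9, CV5, CN8, MW8, HC1; column 2 is CV5.
Long rows with warehouse=WH39, sku=CV5: 493 + 736 + 366 = 1595.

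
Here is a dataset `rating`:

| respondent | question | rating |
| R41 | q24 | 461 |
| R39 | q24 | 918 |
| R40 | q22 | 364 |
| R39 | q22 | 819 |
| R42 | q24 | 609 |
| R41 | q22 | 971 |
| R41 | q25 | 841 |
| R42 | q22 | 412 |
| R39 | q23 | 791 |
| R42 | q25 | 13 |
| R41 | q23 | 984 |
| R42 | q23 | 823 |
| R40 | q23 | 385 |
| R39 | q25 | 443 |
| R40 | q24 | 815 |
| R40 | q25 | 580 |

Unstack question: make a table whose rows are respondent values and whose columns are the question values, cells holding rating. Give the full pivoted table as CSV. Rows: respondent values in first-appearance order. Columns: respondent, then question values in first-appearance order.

Columns: respondent plus the 4 distinct question values (q24, q22, q25, q23).
For example, row R41 column q24 takes rating=461 from the long row (R41, q24).

respondent,q24,q22,q25,q23
R41,461,971,841,984
R39,918,819,443,791
R40,815,364,580,385
R42,609,412,13,823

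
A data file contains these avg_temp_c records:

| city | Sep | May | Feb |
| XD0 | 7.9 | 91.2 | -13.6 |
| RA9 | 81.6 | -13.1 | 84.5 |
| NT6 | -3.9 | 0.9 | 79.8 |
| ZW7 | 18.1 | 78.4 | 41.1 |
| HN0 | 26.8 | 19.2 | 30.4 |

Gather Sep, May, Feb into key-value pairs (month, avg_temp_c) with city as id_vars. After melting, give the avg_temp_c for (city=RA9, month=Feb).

84.5

Unpivoting turns each (city, wide-column) pair into one long row.
The wide cell at row RA9, column Feb holds 84.5, so the long row (RA9, Feb) has avg_temp_c=84.5.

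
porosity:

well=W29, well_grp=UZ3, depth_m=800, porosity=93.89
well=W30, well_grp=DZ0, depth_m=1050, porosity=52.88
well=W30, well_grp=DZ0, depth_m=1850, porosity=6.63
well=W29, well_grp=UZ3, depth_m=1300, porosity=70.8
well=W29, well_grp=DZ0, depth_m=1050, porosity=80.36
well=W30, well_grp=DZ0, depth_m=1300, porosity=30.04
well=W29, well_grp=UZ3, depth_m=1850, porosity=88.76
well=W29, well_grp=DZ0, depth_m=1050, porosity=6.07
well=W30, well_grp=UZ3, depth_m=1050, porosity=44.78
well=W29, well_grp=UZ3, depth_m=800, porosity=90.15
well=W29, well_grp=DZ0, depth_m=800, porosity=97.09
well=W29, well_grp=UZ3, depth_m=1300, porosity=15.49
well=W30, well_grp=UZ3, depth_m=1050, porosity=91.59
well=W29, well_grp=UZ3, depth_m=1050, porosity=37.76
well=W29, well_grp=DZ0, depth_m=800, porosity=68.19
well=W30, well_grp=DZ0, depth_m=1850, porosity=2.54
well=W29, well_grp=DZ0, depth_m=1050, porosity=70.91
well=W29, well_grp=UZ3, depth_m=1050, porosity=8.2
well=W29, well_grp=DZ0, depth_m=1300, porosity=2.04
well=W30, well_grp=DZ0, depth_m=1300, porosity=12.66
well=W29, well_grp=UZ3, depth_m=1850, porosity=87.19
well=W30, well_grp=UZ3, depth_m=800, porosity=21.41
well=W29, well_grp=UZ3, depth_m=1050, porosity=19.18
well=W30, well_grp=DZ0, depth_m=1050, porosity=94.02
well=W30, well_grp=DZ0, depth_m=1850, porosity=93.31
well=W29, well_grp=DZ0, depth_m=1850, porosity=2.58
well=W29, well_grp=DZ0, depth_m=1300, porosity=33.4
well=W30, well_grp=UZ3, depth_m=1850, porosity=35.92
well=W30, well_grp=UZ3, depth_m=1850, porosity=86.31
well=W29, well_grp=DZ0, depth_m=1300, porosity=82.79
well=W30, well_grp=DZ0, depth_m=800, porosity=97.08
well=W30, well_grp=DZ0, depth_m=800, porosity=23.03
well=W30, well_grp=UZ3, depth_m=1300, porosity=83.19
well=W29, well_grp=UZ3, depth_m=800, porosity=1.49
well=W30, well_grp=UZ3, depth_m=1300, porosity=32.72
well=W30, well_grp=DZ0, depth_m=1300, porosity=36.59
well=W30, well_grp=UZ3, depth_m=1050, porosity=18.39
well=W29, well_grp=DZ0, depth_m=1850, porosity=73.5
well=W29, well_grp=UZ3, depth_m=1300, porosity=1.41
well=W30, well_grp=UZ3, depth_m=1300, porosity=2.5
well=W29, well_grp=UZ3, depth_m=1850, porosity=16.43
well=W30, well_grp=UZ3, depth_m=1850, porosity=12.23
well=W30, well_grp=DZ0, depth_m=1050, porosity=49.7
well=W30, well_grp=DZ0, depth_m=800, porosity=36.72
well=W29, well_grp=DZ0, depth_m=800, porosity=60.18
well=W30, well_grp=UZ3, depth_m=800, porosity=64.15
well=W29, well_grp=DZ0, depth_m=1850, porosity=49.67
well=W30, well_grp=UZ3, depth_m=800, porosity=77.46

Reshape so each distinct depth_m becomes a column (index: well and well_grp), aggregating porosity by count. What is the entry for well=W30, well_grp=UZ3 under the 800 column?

Rows with well=W30, well_grp=UZ3 and depth_m=800: porosity values are 21.41, 64.15, 77.46.
3 rows match — count = 3.

3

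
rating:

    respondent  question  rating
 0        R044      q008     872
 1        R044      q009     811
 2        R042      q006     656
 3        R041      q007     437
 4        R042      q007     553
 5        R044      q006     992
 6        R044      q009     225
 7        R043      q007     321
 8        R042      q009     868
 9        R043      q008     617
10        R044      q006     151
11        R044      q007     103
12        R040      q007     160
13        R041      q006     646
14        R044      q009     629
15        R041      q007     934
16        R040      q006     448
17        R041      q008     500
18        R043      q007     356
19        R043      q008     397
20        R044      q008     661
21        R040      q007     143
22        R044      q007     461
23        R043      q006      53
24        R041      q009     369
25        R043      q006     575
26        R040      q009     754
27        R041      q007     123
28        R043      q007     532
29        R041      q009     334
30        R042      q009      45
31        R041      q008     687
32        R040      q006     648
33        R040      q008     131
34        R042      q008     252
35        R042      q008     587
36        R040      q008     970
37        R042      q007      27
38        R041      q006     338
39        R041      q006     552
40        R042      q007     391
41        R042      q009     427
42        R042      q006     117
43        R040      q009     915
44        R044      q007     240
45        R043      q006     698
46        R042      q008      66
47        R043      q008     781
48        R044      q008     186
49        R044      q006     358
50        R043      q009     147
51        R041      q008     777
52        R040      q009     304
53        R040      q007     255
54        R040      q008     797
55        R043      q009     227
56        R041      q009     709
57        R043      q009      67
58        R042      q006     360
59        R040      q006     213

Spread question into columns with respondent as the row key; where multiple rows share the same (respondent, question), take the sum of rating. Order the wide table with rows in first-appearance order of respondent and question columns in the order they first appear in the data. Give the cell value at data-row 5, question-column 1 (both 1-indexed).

1898

With rows in first-appearance order of respondent, row 5 is respondent=R040. question columns in first-appearance order: q008, q009, q006, q007; column 1 is q008.
Long rows with respondent=R040, question=q008: 131 + 970 + 797 = 1898.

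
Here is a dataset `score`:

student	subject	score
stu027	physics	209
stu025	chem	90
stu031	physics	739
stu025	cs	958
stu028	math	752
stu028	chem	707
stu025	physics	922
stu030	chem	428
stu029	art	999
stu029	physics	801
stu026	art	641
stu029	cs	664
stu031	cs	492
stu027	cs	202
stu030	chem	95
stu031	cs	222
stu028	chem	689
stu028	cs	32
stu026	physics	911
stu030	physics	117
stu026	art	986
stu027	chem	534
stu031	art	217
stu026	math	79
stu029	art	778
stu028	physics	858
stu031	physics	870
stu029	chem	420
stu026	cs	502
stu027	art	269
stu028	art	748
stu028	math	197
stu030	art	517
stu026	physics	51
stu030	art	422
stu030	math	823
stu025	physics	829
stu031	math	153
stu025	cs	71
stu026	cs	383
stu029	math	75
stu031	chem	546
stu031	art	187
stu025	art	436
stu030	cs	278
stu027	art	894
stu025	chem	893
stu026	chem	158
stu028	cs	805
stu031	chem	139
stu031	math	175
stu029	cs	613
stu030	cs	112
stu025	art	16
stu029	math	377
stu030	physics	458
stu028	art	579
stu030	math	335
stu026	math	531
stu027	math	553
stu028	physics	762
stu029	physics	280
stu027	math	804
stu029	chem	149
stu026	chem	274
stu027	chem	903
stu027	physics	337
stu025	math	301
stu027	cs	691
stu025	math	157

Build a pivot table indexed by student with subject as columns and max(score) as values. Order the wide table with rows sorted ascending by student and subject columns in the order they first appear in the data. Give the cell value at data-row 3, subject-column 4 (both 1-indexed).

804

With rows sorted ascending by student, row 3 is student=stu027. subject columns in first-appearance order: physics, chem, cs, math, art; column 4 is math.
Long rows with student=stu027, subject=math: max(553, 804) = 804.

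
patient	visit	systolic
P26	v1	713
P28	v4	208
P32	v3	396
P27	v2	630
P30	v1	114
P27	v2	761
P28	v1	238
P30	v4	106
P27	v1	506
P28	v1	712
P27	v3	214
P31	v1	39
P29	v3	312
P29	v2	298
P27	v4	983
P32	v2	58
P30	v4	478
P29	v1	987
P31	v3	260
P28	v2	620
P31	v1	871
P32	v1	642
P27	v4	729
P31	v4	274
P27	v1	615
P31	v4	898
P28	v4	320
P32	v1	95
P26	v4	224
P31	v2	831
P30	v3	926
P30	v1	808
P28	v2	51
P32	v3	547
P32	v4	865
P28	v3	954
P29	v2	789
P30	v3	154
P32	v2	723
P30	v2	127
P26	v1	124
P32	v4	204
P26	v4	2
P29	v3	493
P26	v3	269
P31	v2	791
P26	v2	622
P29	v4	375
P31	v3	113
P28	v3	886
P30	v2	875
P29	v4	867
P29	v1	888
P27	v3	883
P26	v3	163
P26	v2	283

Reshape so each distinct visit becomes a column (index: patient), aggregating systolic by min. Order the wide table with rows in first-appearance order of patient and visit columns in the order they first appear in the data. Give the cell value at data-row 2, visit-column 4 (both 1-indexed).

With rows in first-appearance order of patient, row 2 is patient=P28. visit columns in first-appearance order: v1, v4, v3, v2; column 4 is v2.
Long rows with patient=P28, visit=v2: min(620, 51) = 51.

51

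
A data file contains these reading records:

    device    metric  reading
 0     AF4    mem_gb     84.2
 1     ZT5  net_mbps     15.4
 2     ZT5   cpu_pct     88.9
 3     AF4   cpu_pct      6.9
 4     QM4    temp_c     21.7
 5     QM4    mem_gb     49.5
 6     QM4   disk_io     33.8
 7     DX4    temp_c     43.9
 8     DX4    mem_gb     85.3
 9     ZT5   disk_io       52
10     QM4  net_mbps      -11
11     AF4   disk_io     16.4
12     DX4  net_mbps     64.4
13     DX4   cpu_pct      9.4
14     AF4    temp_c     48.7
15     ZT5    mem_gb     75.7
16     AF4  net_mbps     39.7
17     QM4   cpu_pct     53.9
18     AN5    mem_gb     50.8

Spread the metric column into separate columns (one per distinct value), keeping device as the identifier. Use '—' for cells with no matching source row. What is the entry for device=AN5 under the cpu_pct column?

No long-format row has device=AN5 and metric=cpu_pct, so the cell is —.

—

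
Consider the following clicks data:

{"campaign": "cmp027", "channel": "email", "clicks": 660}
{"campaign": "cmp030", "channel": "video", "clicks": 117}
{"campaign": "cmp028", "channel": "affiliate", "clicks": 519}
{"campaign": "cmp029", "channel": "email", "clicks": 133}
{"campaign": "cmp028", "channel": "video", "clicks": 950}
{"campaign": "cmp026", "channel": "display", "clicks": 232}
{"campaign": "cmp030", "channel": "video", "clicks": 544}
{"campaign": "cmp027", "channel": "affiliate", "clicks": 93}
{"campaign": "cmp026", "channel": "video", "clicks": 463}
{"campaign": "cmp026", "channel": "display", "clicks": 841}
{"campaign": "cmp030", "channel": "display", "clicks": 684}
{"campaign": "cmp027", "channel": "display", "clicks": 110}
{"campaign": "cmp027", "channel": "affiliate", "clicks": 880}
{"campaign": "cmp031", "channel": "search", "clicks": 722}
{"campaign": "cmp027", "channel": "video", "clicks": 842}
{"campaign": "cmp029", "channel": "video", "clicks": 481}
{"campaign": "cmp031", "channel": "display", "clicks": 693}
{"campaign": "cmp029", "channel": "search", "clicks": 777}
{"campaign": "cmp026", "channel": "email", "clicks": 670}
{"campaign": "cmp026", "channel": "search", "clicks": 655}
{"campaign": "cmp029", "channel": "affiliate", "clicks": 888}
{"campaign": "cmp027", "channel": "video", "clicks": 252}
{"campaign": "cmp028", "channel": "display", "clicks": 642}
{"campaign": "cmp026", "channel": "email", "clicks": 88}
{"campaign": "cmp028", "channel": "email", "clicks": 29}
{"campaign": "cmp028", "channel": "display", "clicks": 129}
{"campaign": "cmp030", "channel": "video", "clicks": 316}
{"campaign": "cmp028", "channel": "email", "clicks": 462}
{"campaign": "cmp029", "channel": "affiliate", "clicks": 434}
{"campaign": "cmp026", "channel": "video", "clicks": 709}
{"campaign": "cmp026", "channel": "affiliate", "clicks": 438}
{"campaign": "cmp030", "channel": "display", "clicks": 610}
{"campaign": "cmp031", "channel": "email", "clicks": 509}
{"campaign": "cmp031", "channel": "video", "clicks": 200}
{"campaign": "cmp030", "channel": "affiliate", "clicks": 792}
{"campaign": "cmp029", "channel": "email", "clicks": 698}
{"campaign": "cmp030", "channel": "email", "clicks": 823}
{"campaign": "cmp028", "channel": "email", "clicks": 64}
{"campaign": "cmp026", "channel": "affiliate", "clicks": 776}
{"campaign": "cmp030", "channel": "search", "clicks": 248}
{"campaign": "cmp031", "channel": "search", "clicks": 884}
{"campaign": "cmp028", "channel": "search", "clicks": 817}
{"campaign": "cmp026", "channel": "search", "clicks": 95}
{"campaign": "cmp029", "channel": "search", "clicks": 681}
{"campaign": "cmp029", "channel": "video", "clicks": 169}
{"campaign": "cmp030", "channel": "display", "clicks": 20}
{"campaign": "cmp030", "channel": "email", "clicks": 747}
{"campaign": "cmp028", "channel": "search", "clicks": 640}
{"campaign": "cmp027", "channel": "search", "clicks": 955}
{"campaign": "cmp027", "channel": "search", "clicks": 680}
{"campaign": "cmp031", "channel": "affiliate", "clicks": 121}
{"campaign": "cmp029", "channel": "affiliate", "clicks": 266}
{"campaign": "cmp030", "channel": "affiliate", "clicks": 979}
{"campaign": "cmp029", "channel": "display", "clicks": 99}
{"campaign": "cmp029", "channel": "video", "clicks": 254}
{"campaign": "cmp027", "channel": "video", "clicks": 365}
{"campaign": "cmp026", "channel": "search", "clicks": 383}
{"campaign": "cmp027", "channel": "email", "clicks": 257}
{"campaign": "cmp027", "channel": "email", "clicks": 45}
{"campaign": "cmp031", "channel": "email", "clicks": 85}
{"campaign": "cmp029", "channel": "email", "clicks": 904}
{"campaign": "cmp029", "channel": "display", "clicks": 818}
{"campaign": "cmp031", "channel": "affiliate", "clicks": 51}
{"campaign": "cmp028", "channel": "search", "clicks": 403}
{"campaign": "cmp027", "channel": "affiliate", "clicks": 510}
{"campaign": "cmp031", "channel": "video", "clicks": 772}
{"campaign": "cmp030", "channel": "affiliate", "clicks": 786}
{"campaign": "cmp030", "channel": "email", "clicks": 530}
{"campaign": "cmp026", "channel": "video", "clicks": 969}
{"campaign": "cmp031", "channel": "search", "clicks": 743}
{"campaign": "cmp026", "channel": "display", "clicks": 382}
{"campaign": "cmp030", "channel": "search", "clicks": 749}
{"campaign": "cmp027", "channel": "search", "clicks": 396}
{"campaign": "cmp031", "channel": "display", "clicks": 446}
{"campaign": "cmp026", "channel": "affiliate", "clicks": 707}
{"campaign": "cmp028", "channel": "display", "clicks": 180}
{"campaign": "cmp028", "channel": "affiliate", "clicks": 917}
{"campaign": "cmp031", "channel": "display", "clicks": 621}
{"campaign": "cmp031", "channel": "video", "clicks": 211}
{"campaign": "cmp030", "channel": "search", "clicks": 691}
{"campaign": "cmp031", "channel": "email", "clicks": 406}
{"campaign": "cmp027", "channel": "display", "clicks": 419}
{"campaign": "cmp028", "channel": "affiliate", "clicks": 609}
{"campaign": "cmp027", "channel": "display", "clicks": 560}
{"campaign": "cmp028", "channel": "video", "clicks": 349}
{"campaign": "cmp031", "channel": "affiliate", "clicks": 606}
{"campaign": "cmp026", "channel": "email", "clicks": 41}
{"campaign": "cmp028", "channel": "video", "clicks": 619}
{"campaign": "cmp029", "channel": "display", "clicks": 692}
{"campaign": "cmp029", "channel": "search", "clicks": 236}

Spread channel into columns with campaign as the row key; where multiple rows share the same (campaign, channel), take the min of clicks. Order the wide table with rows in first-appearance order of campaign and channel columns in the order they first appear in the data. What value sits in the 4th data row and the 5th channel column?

With rows in first-appearance order of campaign, row 4 is campaign=cmp029. channel columns in first-appearance order: email, video, affiliate, display, search; column 5 is search.
Long rows with campaign=cmp029, channel=search: min(777, 681, 236) = 236.

236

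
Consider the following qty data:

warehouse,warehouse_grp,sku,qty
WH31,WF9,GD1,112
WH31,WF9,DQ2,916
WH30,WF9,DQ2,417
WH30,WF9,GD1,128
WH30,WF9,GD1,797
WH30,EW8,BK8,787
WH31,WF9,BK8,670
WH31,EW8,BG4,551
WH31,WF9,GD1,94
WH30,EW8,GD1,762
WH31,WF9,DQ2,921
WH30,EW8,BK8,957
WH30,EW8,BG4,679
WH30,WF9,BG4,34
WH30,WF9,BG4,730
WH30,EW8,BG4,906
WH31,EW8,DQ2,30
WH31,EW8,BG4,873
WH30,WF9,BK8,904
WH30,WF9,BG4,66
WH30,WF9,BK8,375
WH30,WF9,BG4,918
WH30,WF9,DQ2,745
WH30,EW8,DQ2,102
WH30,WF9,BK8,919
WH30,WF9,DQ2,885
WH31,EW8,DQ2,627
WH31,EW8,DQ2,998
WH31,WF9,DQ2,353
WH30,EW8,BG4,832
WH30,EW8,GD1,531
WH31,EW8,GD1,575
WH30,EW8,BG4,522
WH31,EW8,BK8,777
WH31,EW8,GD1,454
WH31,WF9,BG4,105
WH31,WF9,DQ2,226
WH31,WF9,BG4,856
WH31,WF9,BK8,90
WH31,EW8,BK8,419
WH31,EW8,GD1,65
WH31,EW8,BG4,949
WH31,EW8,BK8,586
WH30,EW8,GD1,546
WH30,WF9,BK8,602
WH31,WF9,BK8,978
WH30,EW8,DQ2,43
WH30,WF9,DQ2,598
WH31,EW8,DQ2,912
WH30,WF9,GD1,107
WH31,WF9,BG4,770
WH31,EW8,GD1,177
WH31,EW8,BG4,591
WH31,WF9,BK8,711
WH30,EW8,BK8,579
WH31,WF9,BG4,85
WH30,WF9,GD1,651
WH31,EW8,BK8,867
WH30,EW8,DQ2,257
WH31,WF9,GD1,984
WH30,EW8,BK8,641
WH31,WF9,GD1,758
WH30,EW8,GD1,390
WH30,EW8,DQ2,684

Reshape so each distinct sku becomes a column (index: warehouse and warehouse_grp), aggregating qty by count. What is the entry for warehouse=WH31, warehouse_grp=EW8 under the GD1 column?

4

Rows with warehouse=WH31, warehouse_grp=EW8 and sku=GD1: qty values are 575, 454, 65, 177.
4 rows match — count = 4.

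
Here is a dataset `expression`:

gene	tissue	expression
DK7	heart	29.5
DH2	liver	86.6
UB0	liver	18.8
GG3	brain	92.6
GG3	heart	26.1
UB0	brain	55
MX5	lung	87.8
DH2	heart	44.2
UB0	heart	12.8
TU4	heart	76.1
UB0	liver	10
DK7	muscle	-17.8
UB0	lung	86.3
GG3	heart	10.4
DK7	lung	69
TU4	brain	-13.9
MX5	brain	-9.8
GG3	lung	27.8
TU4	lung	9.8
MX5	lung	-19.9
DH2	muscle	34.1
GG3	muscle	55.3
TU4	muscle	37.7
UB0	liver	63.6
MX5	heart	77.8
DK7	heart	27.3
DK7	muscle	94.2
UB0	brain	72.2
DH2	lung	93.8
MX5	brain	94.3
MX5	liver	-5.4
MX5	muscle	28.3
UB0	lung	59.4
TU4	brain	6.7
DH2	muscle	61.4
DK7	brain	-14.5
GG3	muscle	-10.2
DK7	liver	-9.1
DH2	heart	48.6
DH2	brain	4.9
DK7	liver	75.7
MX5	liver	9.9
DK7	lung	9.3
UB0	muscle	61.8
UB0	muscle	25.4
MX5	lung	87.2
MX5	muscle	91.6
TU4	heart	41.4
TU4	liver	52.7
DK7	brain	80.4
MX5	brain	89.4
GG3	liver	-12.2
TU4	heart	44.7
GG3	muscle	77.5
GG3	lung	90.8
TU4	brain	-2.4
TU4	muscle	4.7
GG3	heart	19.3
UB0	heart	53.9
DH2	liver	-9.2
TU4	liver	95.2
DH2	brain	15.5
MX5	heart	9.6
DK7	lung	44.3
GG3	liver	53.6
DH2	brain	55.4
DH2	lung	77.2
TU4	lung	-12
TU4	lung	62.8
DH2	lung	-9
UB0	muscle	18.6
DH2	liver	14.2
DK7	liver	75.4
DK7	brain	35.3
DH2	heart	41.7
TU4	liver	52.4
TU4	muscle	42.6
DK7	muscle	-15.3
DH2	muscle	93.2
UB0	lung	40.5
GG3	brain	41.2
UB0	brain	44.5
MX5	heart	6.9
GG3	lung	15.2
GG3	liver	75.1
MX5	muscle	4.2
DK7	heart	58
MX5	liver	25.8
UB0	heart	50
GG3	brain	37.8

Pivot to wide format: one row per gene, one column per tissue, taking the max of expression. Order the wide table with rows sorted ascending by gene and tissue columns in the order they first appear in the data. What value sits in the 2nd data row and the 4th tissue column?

69

With rows sorted ascending by gene, row 2 is gene=DK7. tissue columns in first-appearance order: heart, liver, brain, lung, muscle; column 4 is lung.
Long rows with gene=DK7, tissue=lung: max(69, 9.3, 44.3) = 69.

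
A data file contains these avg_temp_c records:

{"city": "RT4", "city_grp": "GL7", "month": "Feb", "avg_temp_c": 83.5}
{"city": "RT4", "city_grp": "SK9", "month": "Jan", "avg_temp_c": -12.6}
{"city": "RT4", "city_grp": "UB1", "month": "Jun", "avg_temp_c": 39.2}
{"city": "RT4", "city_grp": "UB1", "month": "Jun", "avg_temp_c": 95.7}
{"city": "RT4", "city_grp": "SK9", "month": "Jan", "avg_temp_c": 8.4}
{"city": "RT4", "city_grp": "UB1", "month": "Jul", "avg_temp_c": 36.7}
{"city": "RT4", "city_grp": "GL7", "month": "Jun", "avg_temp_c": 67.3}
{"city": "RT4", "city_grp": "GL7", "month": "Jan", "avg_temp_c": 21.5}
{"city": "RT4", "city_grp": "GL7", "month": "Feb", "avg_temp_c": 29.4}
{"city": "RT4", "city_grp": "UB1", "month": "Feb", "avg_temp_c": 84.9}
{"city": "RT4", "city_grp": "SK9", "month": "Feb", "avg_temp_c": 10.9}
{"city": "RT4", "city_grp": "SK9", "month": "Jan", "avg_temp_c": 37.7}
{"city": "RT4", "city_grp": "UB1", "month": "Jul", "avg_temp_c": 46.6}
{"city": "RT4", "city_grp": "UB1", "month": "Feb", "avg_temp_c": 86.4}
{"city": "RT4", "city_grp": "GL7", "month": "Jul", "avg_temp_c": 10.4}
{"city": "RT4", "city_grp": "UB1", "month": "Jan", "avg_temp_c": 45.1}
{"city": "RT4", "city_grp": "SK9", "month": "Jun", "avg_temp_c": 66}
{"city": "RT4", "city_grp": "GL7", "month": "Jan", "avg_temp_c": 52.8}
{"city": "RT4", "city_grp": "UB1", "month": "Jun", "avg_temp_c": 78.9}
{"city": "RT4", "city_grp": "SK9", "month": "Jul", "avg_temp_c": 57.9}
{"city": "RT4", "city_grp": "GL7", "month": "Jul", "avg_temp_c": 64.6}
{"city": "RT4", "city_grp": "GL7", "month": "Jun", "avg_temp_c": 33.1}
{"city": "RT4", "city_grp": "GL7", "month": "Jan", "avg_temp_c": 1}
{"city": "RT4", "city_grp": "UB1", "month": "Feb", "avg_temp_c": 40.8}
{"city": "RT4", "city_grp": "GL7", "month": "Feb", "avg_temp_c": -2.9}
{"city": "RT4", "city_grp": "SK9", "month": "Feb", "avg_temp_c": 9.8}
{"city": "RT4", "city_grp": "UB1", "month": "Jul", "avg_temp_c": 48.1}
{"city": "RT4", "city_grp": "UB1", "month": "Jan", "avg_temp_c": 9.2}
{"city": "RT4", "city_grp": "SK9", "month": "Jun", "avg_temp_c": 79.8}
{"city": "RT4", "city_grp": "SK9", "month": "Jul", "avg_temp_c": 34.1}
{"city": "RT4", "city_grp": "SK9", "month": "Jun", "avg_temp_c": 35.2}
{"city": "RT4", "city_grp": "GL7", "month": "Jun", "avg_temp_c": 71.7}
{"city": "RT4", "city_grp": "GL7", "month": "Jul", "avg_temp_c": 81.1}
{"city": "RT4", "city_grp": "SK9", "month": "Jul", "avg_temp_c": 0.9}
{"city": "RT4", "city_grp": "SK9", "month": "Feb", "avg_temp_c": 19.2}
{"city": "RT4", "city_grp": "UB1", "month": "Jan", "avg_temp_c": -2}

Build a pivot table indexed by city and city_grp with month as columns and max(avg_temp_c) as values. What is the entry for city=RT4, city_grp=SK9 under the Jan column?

Rows with city=RT4, city_grp=SK9 and month=Jan: avg_temp_c values are -12.6, 8.4, 37.7.
max(-12.6, 8.4, 37.7) = 37.7.

37.7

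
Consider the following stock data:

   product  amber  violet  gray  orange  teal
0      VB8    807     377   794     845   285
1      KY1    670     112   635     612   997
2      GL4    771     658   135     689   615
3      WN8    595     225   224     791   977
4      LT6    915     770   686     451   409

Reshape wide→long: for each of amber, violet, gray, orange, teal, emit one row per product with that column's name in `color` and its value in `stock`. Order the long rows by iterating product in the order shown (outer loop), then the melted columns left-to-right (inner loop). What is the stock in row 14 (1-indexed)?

689

25 rows total (5 × 5). Row 14: index ⌊(14-1)/5⌋ = 2 into product → GL4; (14-1) mod 5 = 3 into the melted columns → orange.
So row 14 is (GL4, orange, 689); stock = 689.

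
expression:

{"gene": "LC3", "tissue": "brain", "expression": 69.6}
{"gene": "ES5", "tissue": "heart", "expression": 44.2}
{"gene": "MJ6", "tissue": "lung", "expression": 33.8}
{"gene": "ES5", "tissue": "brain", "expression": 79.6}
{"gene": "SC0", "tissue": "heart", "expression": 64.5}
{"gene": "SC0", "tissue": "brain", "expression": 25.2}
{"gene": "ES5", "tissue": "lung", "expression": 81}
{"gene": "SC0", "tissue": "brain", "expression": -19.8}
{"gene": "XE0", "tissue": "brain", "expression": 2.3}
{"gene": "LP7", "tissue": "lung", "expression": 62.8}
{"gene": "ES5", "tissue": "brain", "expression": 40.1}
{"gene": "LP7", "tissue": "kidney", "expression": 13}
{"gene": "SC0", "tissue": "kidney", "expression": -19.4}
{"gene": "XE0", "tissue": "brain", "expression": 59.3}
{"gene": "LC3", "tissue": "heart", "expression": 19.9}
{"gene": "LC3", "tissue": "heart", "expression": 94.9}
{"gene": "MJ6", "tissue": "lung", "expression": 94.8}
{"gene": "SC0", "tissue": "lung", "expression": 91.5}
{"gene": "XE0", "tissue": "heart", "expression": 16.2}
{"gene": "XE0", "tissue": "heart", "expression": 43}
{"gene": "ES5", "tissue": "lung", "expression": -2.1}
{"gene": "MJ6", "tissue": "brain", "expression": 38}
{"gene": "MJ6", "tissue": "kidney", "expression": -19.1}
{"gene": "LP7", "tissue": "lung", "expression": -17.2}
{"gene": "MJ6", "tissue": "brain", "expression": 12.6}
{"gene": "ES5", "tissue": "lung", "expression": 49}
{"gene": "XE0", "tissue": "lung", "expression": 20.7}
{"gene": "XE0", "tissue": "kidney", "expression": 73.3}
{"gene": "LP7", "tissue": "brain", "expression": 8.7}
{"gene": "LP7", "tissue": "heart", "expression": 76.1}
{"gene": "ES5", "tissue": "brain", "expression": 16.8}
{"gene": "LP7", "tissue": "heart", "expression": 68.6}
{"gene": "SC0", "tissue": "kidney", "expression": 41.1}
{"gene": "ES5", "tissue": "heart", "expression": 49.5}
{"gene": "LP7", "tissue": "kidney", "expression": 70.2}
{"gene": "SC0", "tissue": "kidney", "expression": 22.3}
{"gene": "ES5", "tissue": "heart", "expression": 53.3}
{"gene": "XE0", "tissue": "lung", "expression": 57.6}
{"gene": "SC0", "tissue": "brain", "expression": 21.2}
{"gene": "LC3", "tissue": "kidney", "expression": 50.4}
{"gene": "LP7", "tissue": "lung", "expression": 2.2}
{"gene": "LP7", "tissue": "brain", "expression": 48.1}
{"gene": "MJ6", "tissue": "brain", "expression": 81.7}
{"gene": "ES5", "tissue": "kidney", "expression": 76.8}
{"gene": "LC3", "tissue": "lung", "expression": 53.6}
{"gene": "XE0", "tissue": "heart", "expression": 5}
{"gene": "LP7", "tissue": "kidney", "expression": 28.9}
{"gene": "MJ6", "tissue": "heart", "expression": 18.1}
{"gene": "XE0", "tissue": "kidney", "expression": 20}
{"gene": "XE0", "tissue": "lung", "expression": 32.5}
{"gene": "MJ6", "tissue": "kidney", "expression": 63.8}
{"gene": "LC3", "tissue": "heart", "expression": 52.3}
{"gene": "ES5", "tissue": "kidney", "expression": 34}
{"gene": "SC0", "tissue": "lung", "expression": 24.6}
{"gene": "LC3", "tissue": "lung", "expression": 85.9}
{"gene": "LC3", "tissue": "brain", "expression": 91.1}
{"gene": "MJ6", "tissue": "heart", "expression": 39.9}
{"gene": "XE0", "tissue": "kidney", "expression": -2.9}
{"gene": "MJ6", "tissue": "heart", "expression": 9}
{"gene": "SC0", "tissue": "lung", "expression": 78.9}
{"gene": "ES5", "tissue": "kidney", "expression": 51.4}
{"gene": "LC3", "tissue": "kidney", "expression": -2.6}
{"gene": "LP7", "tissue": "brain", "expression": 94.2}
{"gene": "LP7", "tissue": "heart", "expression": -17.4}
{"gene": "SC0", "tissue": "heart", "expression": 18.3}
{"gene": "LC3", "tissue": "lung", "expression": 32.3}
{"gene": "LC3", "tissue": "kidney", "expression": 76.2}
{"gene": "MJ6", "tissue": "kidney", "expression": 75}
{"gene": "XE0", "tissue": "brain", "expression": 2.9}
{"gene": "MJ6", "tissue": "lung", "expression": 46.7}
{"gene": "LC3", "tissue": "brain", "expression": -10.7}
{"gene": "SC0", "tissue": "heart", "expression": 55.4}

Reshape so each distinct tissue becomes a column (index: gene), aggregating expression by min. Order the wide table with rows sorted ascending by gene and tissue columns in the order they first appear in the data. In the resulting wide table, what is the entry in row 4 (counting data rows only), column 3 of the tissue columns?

With rows sorted ascending by gene, row 4 is gene=MJ6. tissue columns in first-appearance order: brain, heart, lung, kidney; column 3 is lung.
Long rows with gene=MJ6, tissue=lung: min(33.8, 94.8, 46.7) = 33.8.

33.8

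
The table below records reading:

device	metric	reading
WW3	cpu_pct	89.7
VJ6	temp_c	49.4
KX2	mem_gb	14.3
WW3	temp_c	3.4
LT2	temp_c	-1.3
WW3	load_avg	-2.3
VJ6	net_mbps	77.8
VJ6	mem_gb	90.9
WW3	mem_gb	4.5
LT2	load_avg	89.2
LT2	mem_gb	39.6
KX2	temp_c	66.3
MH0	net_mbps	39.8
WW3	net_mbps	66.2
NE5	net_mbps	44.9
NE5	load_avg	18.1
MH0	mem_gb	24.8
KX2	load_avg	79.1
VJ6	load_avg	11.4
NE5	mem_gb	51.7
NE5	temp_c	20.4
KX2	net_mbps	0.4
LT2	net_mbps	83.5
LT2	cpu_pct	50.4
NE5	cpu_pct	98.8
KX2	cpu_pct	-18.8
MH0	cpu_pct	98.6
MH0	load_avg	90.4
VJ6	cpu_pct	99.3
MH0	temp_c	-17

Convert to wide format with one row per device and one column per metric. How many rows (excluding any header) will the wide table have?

6 distinct device values → 6 rows.

6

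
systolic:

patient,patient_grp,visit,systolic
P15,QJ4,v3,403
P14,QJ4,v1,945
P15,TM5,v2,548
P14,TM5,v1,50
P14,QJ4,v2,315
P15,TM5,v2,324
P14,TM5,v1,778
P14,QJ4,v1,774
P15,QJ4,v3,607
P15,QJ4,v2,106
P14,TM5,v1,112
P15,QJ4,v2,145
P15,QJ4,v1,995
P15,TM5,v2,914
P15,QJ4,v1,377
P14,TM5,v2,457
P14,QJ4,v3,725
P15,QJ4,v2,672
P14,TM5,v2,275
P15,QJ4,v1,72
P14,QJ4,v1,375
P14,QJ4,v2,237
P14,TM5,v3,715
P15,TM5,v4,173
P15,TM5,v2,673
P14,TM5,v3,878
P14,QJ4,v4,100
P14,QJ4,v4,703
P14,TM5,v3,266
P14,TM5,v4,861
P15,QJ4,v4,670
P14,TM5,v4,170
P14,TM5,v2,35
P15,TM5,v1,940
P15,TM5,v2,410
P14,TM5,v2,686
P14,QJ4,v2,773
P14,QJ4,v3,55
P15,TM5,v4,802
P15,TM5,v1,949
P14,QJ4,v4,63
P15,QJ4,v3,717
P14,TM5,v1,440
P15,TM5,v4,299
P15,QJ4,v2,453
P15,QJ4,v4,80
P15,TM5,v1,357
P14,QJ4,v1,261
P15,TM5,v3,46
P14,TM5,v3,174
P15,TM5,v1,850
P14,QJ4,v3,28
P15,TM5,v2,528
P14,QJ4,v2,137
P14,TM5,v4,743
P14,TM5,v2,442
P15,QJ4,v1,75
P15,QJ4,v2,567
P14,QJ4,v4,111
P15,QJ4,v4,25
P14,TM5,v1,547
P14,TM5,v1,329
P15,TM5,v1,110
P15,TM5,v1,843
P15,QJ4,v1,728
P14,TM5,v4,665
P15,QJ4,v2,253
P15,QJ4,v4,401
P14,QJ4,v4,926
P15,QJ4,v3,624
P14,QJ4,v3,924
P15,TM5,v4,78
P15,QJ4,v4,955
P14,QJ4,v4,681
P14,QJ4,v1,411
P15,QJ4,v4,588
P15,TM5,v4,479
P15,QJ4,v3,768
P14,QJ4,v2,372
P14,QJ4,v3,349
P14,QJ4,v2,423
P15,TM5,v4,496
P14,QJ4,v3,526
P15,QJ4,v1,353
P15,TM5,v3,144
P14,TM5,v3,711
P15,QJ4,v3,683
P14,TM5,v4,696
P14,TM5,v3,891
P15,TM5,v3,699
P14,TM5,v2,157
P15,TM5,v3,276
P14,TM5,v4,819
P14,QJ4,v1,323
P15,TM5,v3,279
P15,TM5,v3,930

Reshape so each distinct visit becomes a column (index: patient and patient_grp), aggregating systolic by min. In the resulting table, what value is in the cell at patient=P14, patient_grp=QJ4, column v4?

63

Rows with patient=P14, patient_grp=QJ4 and visit=v4: systolic values are 100, 703, 63, 111, 926, 681.
min(100, 703, 63, 111, 926, 681) = 63.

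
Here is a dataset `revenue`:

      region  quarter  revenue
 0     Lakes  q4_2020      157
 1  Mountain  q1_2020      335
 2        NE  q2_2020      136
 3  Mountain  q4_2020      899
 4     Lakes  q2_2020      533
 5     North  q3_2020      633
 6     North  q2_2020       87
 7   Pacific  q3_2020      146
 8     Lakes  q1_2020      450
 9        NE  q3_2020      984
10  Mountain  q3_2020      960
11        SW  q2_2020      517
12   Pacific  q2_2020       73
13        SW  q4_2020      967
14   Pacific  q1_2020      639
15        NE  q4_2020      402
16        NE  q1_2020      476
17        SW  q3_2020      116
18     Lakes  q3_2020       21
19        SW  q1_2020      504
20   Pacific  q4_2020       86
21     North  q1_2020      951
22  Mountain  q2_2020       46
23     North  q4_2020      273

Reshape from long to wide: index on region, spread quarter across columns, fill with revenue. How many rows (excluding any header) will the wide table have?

6

6 distinct region values → 6 rows.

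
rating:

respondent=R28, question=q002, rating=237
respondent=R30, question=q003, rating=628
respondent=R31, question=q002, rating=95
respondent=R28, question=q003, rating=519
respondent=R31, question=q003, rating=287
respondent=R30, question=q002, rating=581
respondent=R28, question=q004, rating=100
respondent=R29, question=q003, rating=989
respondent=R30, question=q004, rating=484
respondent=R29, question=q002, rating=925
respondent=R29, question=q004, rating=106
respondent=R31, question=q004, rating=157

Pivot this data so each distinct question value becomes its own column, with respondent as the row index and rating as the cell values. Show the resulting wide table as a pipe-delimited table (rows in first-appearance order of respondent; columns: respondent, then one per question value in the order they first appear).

| respondent | q002 | q003 | q004 |
| R28 | 237 | 519 | 100 |
| R30 | 581 | 628 | 484 |
| R31 | 95 | 287 | 157 |
| R29 | 925 | 989 | 106 |

Columns: respondent plus the 3 distinct question values (q002, q003, q004).
For example, row R28 column q002 takes rating=237 from the long row (R28, q002).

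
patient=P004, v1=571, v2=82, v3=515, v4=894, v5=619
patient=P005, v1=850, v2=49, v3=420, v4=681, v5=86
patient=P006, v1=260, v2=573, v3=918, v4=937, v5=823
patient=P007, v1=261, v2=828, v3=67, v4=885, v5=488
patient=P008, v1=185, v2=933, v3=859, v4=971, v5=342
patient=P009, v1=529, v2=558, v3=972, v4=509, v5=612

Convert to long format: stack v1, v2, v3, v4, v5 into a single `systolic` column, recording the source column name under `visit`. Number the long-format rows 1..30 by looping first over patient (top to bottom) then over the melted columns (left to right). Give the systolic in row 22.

933

30 rows total (6 × 5). Row 22: index ⌊(22-1)/5⌋ = 4 into patient → P008; (22-1) mod 5 = 1 into the melted columns → v2.
So row 22 is (P008, v2, 933); systolic = 933.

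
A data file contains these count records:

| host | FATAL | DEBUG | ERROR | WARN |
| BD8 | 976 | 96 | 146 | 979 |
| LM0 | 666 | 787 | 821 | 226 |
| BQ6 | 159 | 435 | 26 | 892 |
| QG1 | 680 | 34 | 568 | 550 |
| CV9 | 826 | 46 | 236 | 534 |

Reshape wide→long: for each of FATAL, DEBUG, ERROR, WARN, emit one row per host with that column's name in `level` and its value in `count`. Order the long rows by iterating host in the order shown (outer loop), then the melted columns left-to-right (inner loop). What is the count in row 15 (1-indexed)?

20 rows total (5 × 4). Row 15: index ⌊(15-1)/4⌋ = 3 into host → QG1; (15-1) mod 4 = 2 into the melted columns → ERROR.
So row 15 is (QG1, ERROR, 568); count = 568.

568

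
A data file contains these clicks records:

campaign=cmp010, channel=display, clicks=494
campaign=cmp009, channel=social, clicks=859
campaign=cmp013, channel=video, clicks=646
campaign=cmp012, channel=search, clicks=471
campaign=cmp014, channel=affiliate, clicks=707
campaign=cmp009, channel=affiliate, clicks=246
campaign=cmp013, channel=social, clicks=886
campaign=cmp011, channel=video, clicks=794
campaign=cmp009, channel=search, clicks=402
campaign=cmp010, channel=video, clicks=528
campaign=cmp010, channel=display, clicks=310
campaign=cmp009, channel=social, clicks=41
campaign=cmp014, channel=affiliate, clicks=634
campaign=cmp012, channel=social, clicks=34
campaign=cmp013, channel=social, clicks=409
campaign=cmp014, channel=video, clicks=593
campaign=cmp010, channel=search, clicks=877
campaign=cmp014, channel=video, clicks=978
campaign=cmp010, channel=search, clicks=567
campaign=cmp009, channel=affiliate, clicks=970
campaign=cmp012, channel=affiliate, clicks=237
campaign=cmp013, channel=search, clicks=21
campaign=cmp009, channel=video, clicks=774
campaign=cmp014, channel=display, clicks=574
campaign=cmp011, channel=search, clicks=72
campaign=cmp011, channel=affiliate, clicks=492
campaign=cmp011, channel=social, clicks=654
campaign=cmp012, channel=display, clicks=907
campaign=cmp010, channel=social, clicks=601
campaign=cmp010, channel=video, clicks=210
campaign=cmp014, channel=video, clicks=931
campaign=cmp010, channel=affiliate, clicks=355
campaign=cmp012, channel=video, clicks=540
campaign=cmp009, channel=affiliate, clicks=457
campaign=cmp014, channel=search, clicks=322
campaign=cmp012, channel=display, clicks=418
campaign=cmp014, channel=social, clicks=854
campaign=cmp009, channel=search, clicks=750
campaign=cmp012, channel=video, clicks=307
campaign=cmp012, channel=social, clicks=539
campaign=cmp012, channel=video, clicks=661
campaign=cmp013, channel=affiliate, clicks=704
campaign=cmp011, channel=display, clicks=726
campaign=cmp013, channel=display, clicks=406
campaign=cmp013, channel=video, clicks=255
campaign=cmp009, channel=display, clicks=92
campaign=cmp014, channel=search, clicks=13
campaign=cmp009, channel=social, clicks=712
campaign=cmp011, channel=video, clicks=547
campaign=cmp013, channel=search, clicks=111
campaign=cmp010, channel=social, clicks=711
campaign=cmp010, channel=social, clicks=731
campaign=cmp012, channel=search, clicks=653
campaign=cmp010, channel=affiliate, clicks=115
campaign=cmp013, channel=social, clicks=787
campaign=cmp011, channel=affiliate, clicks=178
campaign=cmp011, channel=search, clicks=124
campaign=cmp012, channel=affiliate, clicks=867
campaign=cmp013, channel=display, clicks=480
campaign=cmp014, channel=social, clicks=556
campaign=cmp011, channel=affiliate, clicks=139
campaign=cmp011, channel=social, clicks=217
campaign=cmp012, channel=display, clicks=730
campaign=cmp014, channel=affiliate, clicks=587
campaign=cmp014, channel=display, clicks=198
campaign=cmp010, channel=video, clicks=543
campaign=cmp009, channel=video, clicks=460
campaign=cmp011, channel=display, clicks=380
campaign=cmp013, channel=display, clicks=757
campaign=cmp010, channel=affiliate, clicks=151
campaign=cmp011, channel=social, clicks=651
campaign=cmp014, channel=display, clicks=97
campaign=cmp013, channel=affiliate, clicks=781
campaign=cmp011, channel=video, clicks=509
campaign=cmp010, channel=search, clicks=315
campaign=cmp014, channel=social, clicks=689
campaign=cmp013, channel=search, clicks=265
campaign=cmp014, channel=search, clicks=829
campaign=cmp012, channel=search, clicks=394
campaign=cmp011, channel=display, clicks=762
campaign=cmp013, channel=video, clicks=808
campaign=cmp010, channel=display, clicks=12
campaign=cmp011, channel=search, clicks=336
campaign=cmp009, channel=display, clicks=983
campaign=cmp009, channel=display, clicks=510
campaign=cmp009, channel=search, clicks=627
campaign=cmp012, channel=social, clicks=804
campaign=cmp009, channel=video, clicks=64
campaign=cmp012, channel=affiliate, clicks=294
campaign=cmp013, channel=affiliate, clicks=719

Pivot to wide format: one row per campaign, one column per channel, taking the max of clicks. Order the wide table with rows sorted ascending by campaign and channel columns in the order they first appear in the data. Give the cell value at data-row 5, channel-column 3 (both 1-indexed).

With rows sorted ascending by campaign, row 5 is campaign=cmp013. channel columns in first-appearance order: display, social, video, search, affiliate; column 3 is video.
Long rows with campaign=cmp013, channel=video: max(646, 255, 808) = 808.

808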